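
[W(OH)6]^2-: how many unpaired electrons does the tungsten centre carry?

2

Each hydroxide is −1; balancing the −2 overall charge requires W(IV).
Group 6 minus oxidation state 4 gives a d² configuration.
In an octahedral field the d² configuration is t₂g²e_g⁰ (only one arrangement possible), giving 2 unpaired electrons.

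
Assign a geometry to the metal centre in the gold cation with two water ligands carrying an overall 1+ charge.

linear

Ligand charges: water is neutral. With an overall charge of +1 the gold centre must be in the +1 oxidation state.
Au sits in group 11, so the d-electron count is 11 − 1 = 10.
Coordination number: 2.
A d¹⁰ ion with only two ligands adopts a linear arrangement (sp hybridisation; no CFSE preference).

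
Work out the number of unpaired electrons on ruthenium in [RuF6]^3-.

Each fluoride is −1; balancing the −3 overall charge requires Ru(III).
Ruthenium is a group-8 element; Ru(III) is therefore d⁵.
The spin state decides the count: a 4d ion has a large Δₒ and is invariably low-spin.
An octahedral low-spin d⁵ ion is t₂g⁵e_g⁰, giving 1 unpaired electron.

1 unpaired electron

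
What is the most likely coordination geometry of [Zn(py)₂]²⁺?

linear

Summing ligand charges against the +2 overall charge gives an oxidation state of +2 for zinc.
Zinc is a group-12 element; Zn(II) is therefore d¹⁰.
Coordination number: 2.
A d¹⁰ ion with only two ligands adopts a linear arrangement (sp hybridisation; no CFSE preference).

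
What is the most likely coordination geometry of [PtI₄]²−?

square planar

Summing ligand charges against the −2 overall charge gives an oxidation state of +2 for platinum.
Platinum is a group-10 element; Pt(II) is therefore d⁸.
Coordination number: 4.
A 5d d⁸ ion has a large crystal-field splitting; square planar leaves the high-energy d_{x²−y²} orbital empty and maximises CFSE.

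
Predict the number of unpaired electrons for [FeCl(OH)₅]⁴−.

4

Each chloride is −1; each hydroxide is −1; balancing the −4 overall charge requires Fe(II).
Iron is a group-8 element; Fe(II) is therefore d⁶.
The spin state decides the count: Chloride and hydroxide are weak-field ligands for a first-row metal, so the complex is high-spin.
An octahedral high-spin d⁶ ion is t₂g⁴e_g², giving 4 unpaired electrons.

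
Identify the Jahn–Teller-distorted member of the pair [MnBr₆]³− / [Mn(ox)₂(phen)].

[MnBr₆]³−

[MnBr₆]³−: Ligand charges: each bromide is −1. With an overall charge of −3 the manganese centre must be in the +3 oxidation state. Manganese is a group-7 element; Mn(III) is therefore d⁴. Bromide is a weak-field ligand for a first-row metal, so the complex is high-spin. The t₂g³e_g¹ (high-spin) configuration has an unevenly filled e_g set; the Jahn–Teller theorem predicts a tetragonal distortion (typically axial elongation) to lift the degeneracy.
[Mn(ox)₂(phen)]: Summing ligand charges against the 0 overall charge gives an oxidation state of +4 for manganese. Manganese is a group-7 element; Mn(IV) is therefore d³. The d³ configuration leaves the e_g set evenly filled (or empty) — no strong Jahn–Teller driving force.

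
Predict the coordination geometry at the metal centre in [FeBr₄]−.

tetrahedral

Summing ligand charges against the −1 overall charge gives an oxidation state of +3 for iron.
Fe sits in group 8, so the d-electron count is 8 − 3 = 5.
With 4 monodentate ligands the coordination number is 4.
Bromide is a weak-field ligand.
A high-spin d⁵ ion has zero CFSE in either geometry, so four ligands adopt the sterically favoured tetrahedral geometry.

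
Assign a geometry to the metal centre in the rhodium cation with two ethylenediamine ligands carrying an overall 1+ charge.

square planar

Ethylenediamine is neutral; balancing the +1 overall charge requires Rh(I).
Rh sits in group 9, so the d-electron count is 9 − 1 = 8.
Counting donor atoms: 2×ethylenediamine (bidentate) → 4 donors. Coordination number = 4.
A 4d d⁸ ion has a large crystal-field splitting; square planar leaves the high-energy d_{x²−y²} orbital empty and maximises CFSE.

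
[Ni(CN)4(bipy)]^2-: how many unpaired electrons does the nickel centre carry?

2 unpaired electrons

Summing ligand charges against the −2 overall charge gives an oxidation state of +2 for nickel.
Nickel is a group-10 element; Ni(II) is therefore d⁸.
Counting donor atoms: 4×cyanide (monodentate) → 4 donors; 1×2,2′-bipyridine (bidentate) → 2 donors. Coordination number = 6.
In an octahedral field the d⁸ configuration is t₂g⁶e_g² (only one arrangement possible), giving 2 unpaired electrons.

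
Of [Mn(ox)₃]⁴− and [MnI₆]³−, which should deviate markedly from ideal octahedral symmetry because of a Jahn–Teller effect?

[Mn(ox)₃]⁴−: Summing ligand charges against the −4 overall charge gives an oxidation state of +2 for manganese. Group 7 minus oxidation state 2 gives a d⁵ configuration. Oxalate is a weak-field ligand for a first-row metal, so the complex is high-spin. The d⁵ configuration leaves the e_g set evenly filled (or empty) — no strong Jahn–Teller driving force.
[MnI₆]³−: Summing ligand charges against the −3 overall charge gives an oxidation state of +3 for manganese. Mn sits in group 7, so the d-electron count is 7 − 3 = 4. Iodide is a weak-field ligand for a first-row metal, so the complex is high-spin. The t₂g³e_g¹ (high-spin) configuration has an unevenly filled e_g set; the Jahn–Teller theorem predicts a tetragonal distortion (typically axial elongation) to lift the degeneracy.

[MnI₆]³−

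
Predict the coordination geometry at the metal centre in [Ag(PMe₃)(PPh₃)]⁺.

Trimethylphosphine is neutral; triphenylphosphine is neutral; balancing the +1 overall charge requires Ag(I).
Silver is a group-11 element; Ag(I) is therefore d¹⁰.
With 2 monodentate ligands the coordination number is 2.
A d¹⁰ ion with only two ligands adopts a linear arrangement (sp hybridisation; no CFSE preference).

linear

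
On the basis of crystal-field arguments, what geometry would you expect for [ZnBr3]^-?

Each bromide is −1; balancing the −1 overall charge requires Zn(II).
Zn sits in group 12, so the d-electron count is 12 − 2 = 10.
With 3 monodentate ligands the coordination number is 3.
Three ligands around a d¹⁰ centre minimise repulsion in a trigonal-planar arrangement.

trigonal planar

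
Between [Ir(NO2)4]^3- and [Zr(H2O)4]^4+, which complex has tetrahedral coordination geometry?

For [Ir(NO2)4]^3-: Summing ligand charges against the −3 overall charge gives an oxidation state of +1 for iridium. Iridium is a group-9 element; Ir(I) is therefore d⁸. A 5d d⁸ ion has a large crystal-field splitting; square planar leaves the high-energy d_{x²−y²} orbital empty and maximises CFSE. → square planar.
For [Zr(H2O)4]^4+: Ligand charges: water is neutral. With an overall charge of +4 the zirconium centre must be in the +4 oxidation state. Group 4 minus oxidation state 4 gives a d⁰ configuration. A d⁰ ion has no crystal-field stabilisation preference between square planar and tetrahedral, so four ligands adopt the sterically favoured tetrahedral geometry. → tetrahedral.

[Zr(H2O)4]^4+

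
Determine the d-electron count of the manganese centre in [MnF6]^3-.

Each fluoride is −1; balancing the −3 overall charge requires Mn(III).
Group 7 minus oxidation state 3 gives a d⁴ configuration.

d⁴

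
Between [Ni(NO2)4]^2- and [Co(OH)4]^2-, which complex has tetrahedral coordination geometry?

For [Ni(NO2)4]^2-: Each nitro (N-bound nitrite) is −1; balancing the −2 overall charge requires Ni(II). Nickel is a group-10 element; Ni(II) is therefore d⁸. Nitro (N-bound nitrite) is a strong-field ligand (high in the spectrochemical series). A 3d d⁸ ion with strong-field ligands gains enough CFSE to favour square planar over tetrahedral. → square planar.
For [Co(OH)4]^2-: Summing ligand charges against the −2 overall charge gives an oxidation state of +2 for cobalt. Co sits in group 9, so the d-electron count is 9 − 2 = 7. For a high-spin 3d d⁷ ion with weak-field ligands the small Δₜ gives little square-planar CFSE advantage, so four ligands adopt the sterically favoured tetrahedral geometry. → tetrahedral.

[Co(OH)4]^2-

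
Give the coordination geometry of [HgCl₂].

linear

Ligand charges: each chloride is −1. With an overall charge of 0 the mercury centre must be in the +2 oxidation state.
Group 12 minus oxidation state 2 gives a d¹⁰ configuration.
Coordination number: 2.
A d¹⁰ ion with only two ligands adopts a linear arrangement (sp hybridisation; no CFSE preference).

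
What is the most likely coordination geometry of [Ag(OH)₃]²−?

trigonal planar

Summing ligand charges against the −2 overall charge gives an oxidation state of +1 for silver.
Ag sits in group 11, so the d-electron count is 11 − 1 = 10.
With 3 monodentate ligands the coordination number is 3.
Three ligands around a d¹⁰ centre minimise repulsion in a trigonal-planar arrangement.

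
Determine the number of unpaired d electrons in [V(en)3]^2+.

Summing ligand charges against the +2 overall charge gives an oxidation state of +2 for vanadium.
Vanadium is a group-5 element; V(II) is therefore d³.
Counting donor atoms: 3×ethylenediamine (bidentate) → 6 donors. Coordination number = 6.
In an octahedral field the d³ configuration is t₂g³e_g⁰ (only one arrangement possible), giving 3 unpaired electrons.

3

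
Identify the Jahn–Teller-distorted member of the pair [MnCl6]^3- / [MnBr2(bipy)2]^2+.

[MnCl6]^3-: Ligand charges: each chloride is −1. With an overall charge of −3 the manganese centre must be in the +3 oxidation state. Manganese is a group-7 element; Mn(III) is therefore d⁴. Chloride is a weak-field ligand for a first-row metal, so the complex is high-spin. The t₂g³e_g¹ (high-spin) configuration has an unevenly filled e_g set; the Jahn–Teller theorem predicts a tetragonal distortion (typically axial elongation) to lift the degeneracy.
[MnBr2(bipy)2]^2+: Each bromide is −1; 2,2′-bipyridine is neutral; balancing the +2 overall charge requires Mn(IV). Group 7 minus oxidation state 4 gives a d³ configuration. The d³ configuration leaves the e_g set evenly filled (or empty) — no strong Jahn–Teller driving force.

[MnCl6]^3-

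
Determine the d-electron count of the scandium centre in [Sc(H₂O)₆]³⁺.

d0

Summing ligand charges against the +3 overall charge gives an oxidation state of +3 for scandium.
Group 3 minus oxidation state 3 gives a d⁰ configuration.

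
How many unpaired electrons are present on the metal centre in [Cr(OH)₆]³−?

3 unpaired electrons

Summing ligand charges against the −3 overall charge gives an oxidation state of +3 for chromium.
Cr sits in group 6, so the d-electron count is 6 − 3 = 3.
In an octahedral field the d³ configuration is t₂g³e_g⁰ (only one arrangement possible), giving 3 unpaired electrons.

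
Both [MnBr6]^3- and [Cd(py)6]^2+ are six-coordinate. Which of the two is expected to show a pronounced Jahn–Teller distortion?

[MnBr6]^3-: Summing ligand charges against the −3 overall charge gives an oxidation state of +3 for manganese. Group 7 minus oxidation state 3 gives a d⁴ configuration. Bromide is a weak-field ligand for a first-row metal, so the complex is high-spin. The t₂g³e_g¹ (high-spin) configuration has an unevenly filled e_g set; the Jahn–Teller theorem predicts a tetragonal distortion (typically axial elongation) to lift the degeneracy.
[Cd(py)6]^2+: Pyridine is neutral; balancing the +2 overall charge requires Cd(II). Cd sits in group 12, so the d-electron count is 12 − 2 = 10. The d¹⁰ configuration leaves the e_g set evenly filled (or empty) — no strong Jahn–Teller driving force.

[MnBr6]^3-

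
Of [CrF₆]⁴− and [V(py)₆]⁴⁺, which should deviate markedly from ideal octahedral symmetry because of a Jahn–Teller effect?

[CrF₆]⁴−

[CrF₆]⁴−: Summing ligand charges against the −4 overall charge gives an oxidation state of +2 for chromium. Group 6 minus oxidation state 2 gives a d⁴ configuration. Fluoride is a weak-field ligand for a first-row metal, so the complex is high-spin. The t₂g³e_g¹ (high-spin) configuration has an unevenly filled e_g set; the Jahn–Teller theorem predicts a tetragonal distortion (typically axial elongation) to lift the degeneracy.
[V(py)₆]⁴⁺: Pyridine is neutral; balancing the +4 overall charge requires V(IV). Group 5 minus oxidation state 4 gives a d¹ configuration. The d¹ configuration leaves the e_g set evenly filled (or empty) — no strong Jahn–Teller driving force.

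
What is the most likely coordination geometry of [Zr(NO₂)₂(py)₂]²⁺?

Each nitro (N-bound nitrite) is −1; pyridine is neutral; balancing the +2 overall charge requires Zr(IV).
Zirconium is a group-4 element; Zr(IV) is therefore d⁰.
With 4 monodentate ligands the coordination number is 4.
A d⁰ ion has no crystal-field stabilisation preference between square planar and tetrahedral, so four ligands adopt the sterically favoured tetrahedral geometry.

tetrahedral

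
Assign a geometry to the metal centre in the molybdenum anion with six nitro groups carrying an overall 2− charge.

Summing ligand charges against the −2 overall charge gives an oxidation state of +4 for molybdenum.
Molybdenum is a group-6 element; Mo(IV) is therefore d².
Coordination number: 6.
Six donors around a single metal centre give an octahedral coordination sphere.

octahedral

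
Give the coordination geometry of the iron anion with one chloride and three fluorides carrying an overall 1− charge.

tetrahedral

Each chloride is −1; each fluoride is −1; balancing the −1 overall charge requires Fe(III).
Iron is a group-8 element; Fe(III) is therefore d⁵.
Coordination number: 4.
Chloride and fluoride are weak-field ligands.
A high-spin d⁵ ion has zero CFSE in either geometry, so four ligands adopt the sterically favoured tetrahedral geometry.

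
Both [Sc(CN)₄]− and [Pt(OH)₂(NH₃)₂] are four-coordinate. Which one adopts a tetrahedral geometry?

For [Sc(CN)₄]−: Summing ligand charges against the −1 overall charge gives an oxidation state of +3 for scandium. Scandium is a group-3 element; Sc(III) is therefore d⁰. A d⁰ ion has no crystal-field stabilisation preference between square planar and tetrahedral, so four ligands adopt the sterically favoured tetrahedral geometry. → tetrahedral.
For [Pt(OH)₂(NH₃)₂]: Each hydroxide is −1; ammonia is neutral; balancing the 0 overall charge requires Pt(II). Group 10 minus oxidation state 2 gives a d⁸ configuration. A 5d d⁸ ion has a large crystal-field splitting; square planar leaves the high-energy d_{x²−y²} orbital empty and maximises CFSE. → square planar.

[Sc(CN)₄]−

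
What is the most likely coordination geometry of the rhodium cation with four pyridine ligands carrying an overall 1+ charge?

square planar

Ligand charges: pyridine is neutral. With an overall charge of +1 the rhodium centre must be in the +1 oxidation state.
Rhodium is a group-9 element; Rh(I) is therefore d⁸.
With 4 monodentate ligands the coordination number is 4.
A 4d d⁸ ion has a large crystal-field splitting; square planar leaves the high-energy d_{x²−y²} orbital empty and maximises CFSE.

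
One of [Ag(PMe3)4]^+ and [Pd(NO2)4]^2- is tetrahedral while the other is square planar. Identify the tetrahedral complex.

For [Ag(PMe3)4]^+: Trimethylphosphine is neutral; balancing the +1 overall charge requires Ag(I). Ag sits in group 11, so the d-electron count is 11 − 1 = 10. A d¹⁰ ion has no crystal-field stabilisation preference between square planar and tetrahedral, so four ligands adopt the sterically favoured tetrahedral geometry. → tetrahedral.
For [Pd(NO2)4]^2-: Ligand charges: each nitro (N-bound nitrite) is −1. With an overall charge of −2 the palladium centre must be in the +2 oxidation state. Palladium is a group-10 element; Pd(II) is therefore d⁸. A 4d d⁸ ion has a large crystal-field splitting; square planar leaves the high-energy d_{x²−y²} orbital empty and maximises CFSE. → square planar.

[Ag(PMe3)4]^+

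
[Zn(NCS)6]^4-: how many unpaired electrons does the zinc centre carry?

0 unpaired electrons

Ligand charges: each isothiocyanate is −1. With an overall charge of −4 the zinc centre must be in the +2 oxidation state.
Zn sits in group 12, so the d-electron count is 12 − 2 = 10.
In an octahedral field the d¹⁰ configuration is t₂g⁶e_g⁴, giving 0 unpaired electrons.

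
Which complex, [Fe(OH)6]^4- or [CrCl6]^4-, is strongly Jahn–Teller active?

[CrCl6]^4-

[Fe(OH)6]^4-: Summing ligand charges against the −4 overall charge gives an oxidation state of +2 for iron. Group 8 minus oxidation state 2 gives a d⁶ configuration. Hydroxide is a weak-field ligand for a first-row metal, so the complex is high-spin. The d⁶ configuration leaves the e_g set evenly filled (or empty) — no strong Jahn–Teller driving force.
[CrCl6]^4-: Summing ligand charges against the −4 overall charge gives an oxidation state of +2 for chromium. Chromium is a group-6 element; Cr(II) is therefore d⁴. Chloride is a weak-field ligand for a first-row metal, so the complex is high-spin. The t₂g³e_g¹ (high-spin) configuration has an unevenly filled e_g set; the Jahn–Teller theorem predicts a tetragonal distortion (typically axial elongation) to lift the degeneracy.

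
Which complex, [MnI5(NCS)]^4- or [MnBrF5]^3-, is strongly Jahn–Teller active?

[MnBrF5]^3-

[MnI5(NCS)]^4-: Summing ligand charges against the −4 overall charge gives an oxidation state of +2 for manganese. Group 7 minus oxidation state 2 gives a d⁵ configuration. Iodide and isothiocyanate are weak-field ligands for a first-row metal, so the complex is high-spin. The d⁵ configuration leaves the e_g set evenly filled (or empty) — no strong Jahn–Teller driving force.
[MnBrF5]^3-: Summing ligand charges against the −3 overall charge gives an oxidation state of +3 for manganese. Mn sits in group 7, so the d-electron count is 7 − 3 = 4. Bromide and fluoride are weak-field ligands for a first-row metal, so the complex is high-spin. The t₂g³e_g¹ (high-spin) configuration has an unevenly filled e_g set; the Jahn–Teller theorem predicts a tetragonal distortion (typically axial elongation) to lift the degeneracy.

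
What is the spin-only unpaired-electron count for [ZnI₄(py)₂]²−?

0

Ligand charges: each iodide is −1; pyridine is neutral. With an overall charge of −2 the zinc centre must be in the +2 oxidation state.
Group 12 minus oxidation state 2 gives a d¹⁰ configuration.
In an octahedral field the d¹⁰ configuration is t₂g⁶e_g⁴, giving 0 unpaired electrons.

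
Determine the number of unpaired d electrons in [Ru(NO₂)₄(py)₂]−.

Summing ligand charges against the −1 overall charge gives an oxidation state of +3 for ruthenium.
Ruthenium is a group-8 element; Ru(III) is therefore d⁵.
The spin state decides the count: a 4d ion has a large Δₒ and is invariably low-spin.
An octahedral low-spin d⁵ ion is t₂g⁵e_g⁰, giving 1 unpaired electron.

1 unpaired electron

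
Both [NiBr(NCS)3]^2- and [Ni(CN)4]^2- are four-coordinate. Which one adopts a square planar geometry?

[Ni(CN)4]^2-

For [NiBr(NCS)3]^2-: Summing ligand charges against the −2 overall charge gives an oxidation state of +2 for nickel. Nickel is a group-10 element; Ni(II) is therefore d⁸. Bromide and isothiocyanate are weak-field ligands. With weak-field ligands the CFSE gain from square planar is small, so a 3d d⁸ ion takes the sterically preferred tetrahedral geometry. → tetrahedral.
For [Ni(CN)4]^2-: Summing ligand charges against the −2 overall charge gives an oxidation state of +2 for nickel. Nickel is a group-10 element; Ni(II) is therefore d⁸. Cyanide is a strong-field ligand (high in the spectrochemical series). A 3d d⁸ ion with strong-field ligands gains enough CFSE to favour square planar over tetrahedral. → square planar.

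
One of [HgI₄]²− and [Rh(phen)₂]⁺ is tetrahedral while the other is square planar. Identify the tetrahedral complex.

For [HgI₄]²−: Ligand charges: each iodide is −1. With an overall charge of −2 the mercury centre must be in the +2 oxidation state. Mercury is a group-12 element; Hg(II) is therefore d¹⁰. A d¹⁰ ion has no crystal-field stabilisation preference between square planar and tetrahedral, so four ligands adopt the sterically favoured tetrahedral geometry. → tetrahedral.
For [Rh(phen)₂]⁺: Summing ligand charges against the +1 overall charge gives an oxidation state of +1 for rhodium. Rh sits in group 9, so the d-electron count is 9 − 1 = 8. A 4d d⁸ ion has a large crystal-field splitting; square planar leaves the high-energy d_{x²−y²} orbital empty and maximises CFSE. → square planar.

[HgI₄]²−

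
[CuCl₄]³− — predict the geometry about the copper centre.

Ligand charges: each chloride is −1. With an overall charge of −3 the copper centre must be in the +1 oxidation state.
Cu sits in group 11, so the d-electron count is 11 − 1 = 10.
With 4 monodentate ligands the coordination number is 4.
A d¹⁰ ion has no crystal-field stabilisation preference between square planar and tetrahedral, so four ligands adopt the sterically favoured tetrahedral geometry.

tetrahedral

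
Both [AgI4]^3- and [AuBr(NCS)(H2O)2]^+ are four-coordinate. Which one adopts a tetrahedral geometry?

For [AgI4]^3-: Each iodide is −1; balancing the −3 overall charge requires Ag(I). Silver is a group-11 element; Ag(I) is therefore d¹⁰. A d¹⁰ ion has no crystal-field stabilisation preference between square planar and tetrahedral, so four ligands adopt the sterically favoured tetrahedral geometry. → tetrahedral.
For [AuBr(NCS)(H2O)2]^+: Ligand charges: each bromide is −1; each isothiocyanate is −1; water is neutral. With an overall charge of +1 the gold centre must be in the +3 oxidation state. Gold is a group-11 element; Au(III) is therefore d⁸. A 5d d⁸ ion has a large crystal-field splitting; square planar leaves the high-energy d_{x²−y²} orbital empty and maximises CFSE. → square planar.

[AgI4]^3-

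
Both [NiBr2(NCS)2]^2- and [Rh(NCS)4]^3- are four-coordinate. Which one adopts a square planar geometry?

For [NiBr2(NCS)2]^2-: Summing ligand charges against the −2 overall charge gives an oxidation state of +2 for nickel. Group 10 minus oxidation state 2 gives a d⁸ configuration. Bromide and isothiocyanate are weak-field ligands. With weak-field ligands the CFSE gain from square planar is small, so a 3d d⁸ ion takes the sterically preferred tetrahedral geometry. → tetrahedral.
For [Rh(NCS)4]^3-: Summing ligand charges against the −3 overall charge gives an oxidation state of +1 for rhodium. Rh sits in group 9, so the d-electron count is 9 − 1 = 8. A 4d d⁸ ion has a large crystal-field splitting; square planar leaves the high-energy d_{x²−y²} orbital empty and maximises CFSE. → square planar.

[Rh(NCS)4]^3-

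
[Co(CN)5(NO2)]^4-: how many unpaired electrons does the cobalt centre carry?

Summing ligand charges against the −4 overall charge gives an oxidation state of +2 for cobalt.
Group 9 minus oxidation state 2 gives a d⁷ configuration.
The spin state decides the count: Cyanide and nitro (N-bound nitrite) are strong-field ligands (high in the spectrochemical series) for a first-row metal, so the complex is low-spin.
An octahedral low-spin d⁷ ion is t₂g⁶e_g¹, giving 1 unpaired electron.

1 unpaired electron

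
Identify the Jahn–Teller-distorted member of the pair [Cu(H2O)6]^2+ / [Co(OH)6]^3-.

[Cu(H2O)6]^2+

[Cu(H2O)6]^2+: Summing ligand charges against the +2 overall charge gives an oxidation state of +2 for copper. Copper is a group-11 element; Cu(II) is therefore d⁹. The t₂g⁶e_g³ configuration has an unevenly filled e_g set; the Jahn–Teller theorem predicts a tetragonal distortion (typically axial elongation) to lift the degeneracy.
[Co(OH)6]^3-: Summing ligand charges against the −3 overall charge gives an oxidation state of +3 for cobalt. Cobalt is a group-9 element; Co(III) is therefore d⁶. Co(III) has an exceptionally large octahedral splitting and is low-spin with essentially every ligand except fluoride. The d⁶ configuration leaves the e_g set evenly filled (or empty) — no strong Jahn–Teller driving force.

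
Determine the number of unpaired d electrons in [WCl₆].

Ligand charges: each chloride is −1. With an overall charge of 0 the tungsten centre must be in the +6 oxidation state.
Group 6 minus oxidation state 6 gives a d⁰ configuration.
In an octahedral field the d⁰ configuration is t₂g⁰e_g⁰, giving 0 unpaired electrons.

0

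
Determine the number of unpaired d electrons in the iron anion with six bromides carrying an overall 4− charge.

Summing ligand charges against the −4 overall charge gives an oxidation state of +2 for iron.
Iron is a group-8 element; Fe(II) is therefore d⁶.
The spin state decides the count: Bromide is a weak-field ligand for a first-row metal, so the complex is high-spin.
An octahedral high-spin d⁶ ion is t₂g⁴e_g², giving 4 unpaired electrons.

4 unpaired electrons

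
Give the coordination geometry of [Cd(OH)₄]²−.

Summing ligand charges against the −2 overall charge gives an oxidation state of +2 for cadmium.
Cd sits in group 12, so the d-electron count is 12 − 2 = 10.
With 4 monodentate ligands the coordination number is 4.
A d¹⁰ ion has no crystal-field stabilisation preference between square planar and tetrahedral, so four ligands adopt the sterically favoured tetrahedral geometry.

tetrahedral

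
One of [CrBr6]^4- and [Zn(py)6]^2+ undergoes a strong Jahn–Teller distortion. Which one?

[CrBr6]^4-

[CrBr6]^4-: Each bromide is −1; balancing the −4 overall charge requires Cr(II). Chromium is a group-6 element; Cr(II) is therefore d⁴. Bromide is a weak-field ligand for a first-row metal, so the complex is high-spin. The t₂g³e_g¹ (high-spin) configuration has an unevenly filled e_g set; the Jahn–Teller theorem predicts a tetragonal distortion (typically axial elongation) to lift the degeneracy.
[Zn(py)6]^2+: Pyridine is neutral; balancing the +2 overall charge requires Zn(II). Zinc is a group-12 element; Zn(II) is therefore d¹⁰. The d¹⁰ configuration leaves the e_g set evenly filled (or empty) — no strong Jahn–Teller driving force.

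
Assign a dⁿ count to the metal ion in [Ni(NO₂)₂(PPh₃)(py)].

d8

Each nitro (N-bound nitrite) is −1; triphenylphosphine is neutral; pyridine is neutral; balancing the 0 overall charge requires Ni(II).
Group 10 minus oxidation state 2 gives a d⁸ configuration.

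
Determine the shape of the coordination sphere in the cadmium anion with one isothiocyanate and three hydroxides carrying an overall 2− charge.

Ligand charges: each isothiocyanate is −1; each hydroxide is −1. With an overall charge of −2 the cadmium centre must be in the +2 oxidation state.
Group 12 minus oxidation state 2 gives a d¹⁰ configuration.
With 4 monodentate ligands the coordination number is 4.
A d¹⁰ ion has no crystal-field stabilisation preference between square planar and tetrahedral, so four ligands adopt the sterically favoured tetrahedral geometry.

tetrahedral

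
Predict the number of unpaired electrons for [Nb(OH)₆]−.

Each hydroxide is −1; balancing the −1 overall charge requires Nb(V).
Group 5 minus oxidation state 5 gives a d⁰ configuration.
In an octahedral field the d⁰ configuration is t₂g⁰e_g⁰, giving 0 unpaired electrons.

0 unpaired electrons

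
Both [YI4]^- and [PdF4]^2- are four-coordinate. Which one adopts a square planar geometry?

For [YI4]^-: Each iodide is −1; balancing the −1 overall charge requires Y(III). Y sits in group 3, so the d-electron count is 3 − 3 = 0. A d⁰ ion has no crystal-field stabilisation preference between square planar and tetrahedral, so four ligands adopt the sterically favoured tetrahedral geometry. → tetrahedral.
For [PdF4]^2-: Each fluoride is −1; balancing the −2 overall charge requires Pd(II). Pd sits in group 10, so the d-electron count is 10 − 2 = 8. A 4d d⁸ ion has a large crystal-field splitting; square planar leaves the high-energy d_{x²−y²} orbital empty and maximises CFSE. → square planar.

[PdF4]^2-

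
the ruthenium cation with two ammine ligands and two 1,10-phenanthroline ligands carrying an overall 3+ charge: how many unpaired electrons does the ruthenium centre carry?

Summing ligand charges against the +3 overall charge gives an oxidation state of +3 for ruthenium.
Ruthenium is a group-8 element; Ru(III) is therefore d⁵.
Counting donor atoms: 2×ammonia (monodentate) → 2 donors; 2×1,10-phenanthroline (bidentate) → 4 donors. Coordination number = 6.
The spin state decides the count: a 4d ion has a large Δₒ and is invariably low-spin.
An octahedral low-spin d⁵ ion is t₂g⁵e_g⁰, giving 1 unpaired electron.

1 unpaired electron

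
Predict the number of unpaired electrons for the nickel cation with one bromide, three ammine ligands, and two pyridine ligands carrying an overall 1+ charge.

Summing ligand charges against the +1 overall charge gives an oxidation state of +2 for nickel.
Ni sits in group 10, so the d-electron count is 10 − 2 = 8.
In an octahedral field the d⁸ configuration is t₂g⁶e_g² (only one arrangement possible), giving 2 unpaired electrons.

2 unpaired electrons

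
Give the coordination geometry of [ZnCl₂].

Each chloride is −1; balancing the 0 overall charge requires Zn(II).
Zinc is a group-12 element; Zn(II) is therefore d¹⁰.
With 2 monodentate ligands the coordination number is 2.
A d¹⁰ ion with only two ligands adopts a linear arrangement (sp hybridisation; no CFSE preference).

linear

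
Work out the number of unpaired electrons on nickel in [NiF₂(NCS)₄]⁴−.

Summing ligand charges against the −4 overall charge gives an oxidation state of +2 for nickel.
Nickel is a group-10 element; Ni(II) is therefore d⁸.
In an octahedral field the d⁸ configuration is t₂g⁶e_g² (only one arrangement possible), giving 2 unpaired electrons.

2 unpaired electrons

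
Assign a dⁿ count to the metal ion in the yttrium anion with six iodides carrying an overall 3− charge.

d⁰

Summing ligand charges against the −3 overall charge gives an oxidation state of +3 for yttrium.
Group 3 minus oxidation state 3 gives a d⁰ configuration.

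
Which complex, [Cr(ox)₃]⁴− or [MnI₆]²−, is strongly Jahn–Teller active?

[Cr(ox)₃]⁴−

[Cr(ox)₃]⁴−: Summing ligand charges against the −4 overall charge gives an oxidation state of +2 for chromium. Group 6 minus oxidation state 2 gives a d⁴ configuration. Oxalate is a weak-field ligand for a first-row metal, so the complex is high-spin. The t₂g³e_g¹ (high-spin) configuration has an unevenly filled e_g set; the Jahn–Teller theorem predicts a tetragonal distortion (typically axial elongation) to lift the degeneracy.
[MnI₆]²−: Ligand charges: each iodide is −1. With an overall charge of −2 the manganese centre must be in the +4 oxidation state. Mn sits in group 7, so the d-electron count is 7 − 4 = 3. The d³ configuration leaves the e_g set evenly filled (or empty) — no strong Jahn–Teller driving force.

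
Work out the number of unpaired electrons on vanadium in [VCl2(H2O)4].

3 unpaired electrons

Each chloride is −1; water is neutral; balancing the 0 overall charge requires V(II).
Vanadium is a group-5 element; V(II) is therefore d³.
In an octahedral field the d³ configuration is t₂g³e_g⁰ (only one arrangement possible), giving 3 unpaired electrons.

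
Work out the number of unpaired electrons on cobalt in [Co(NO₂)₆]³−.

Summing ligand charges against the −3 overall charge gives an oxidation state of +3 for cobalt.
Co sits in group 9, so the d-electron count is 9 − 3 = 6.
The spin state decides the count: Co(III) has an exceptionally large octahedral splitting and is low-spin with essentially every ligand except fluoride.
An octahedral low-spin d⁶ ion is t₂g⁶e_g⁰, giving 0 unpaired electrons.

0 unpaired electrons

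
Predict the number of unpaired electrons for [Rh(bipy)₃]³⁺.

0

2,2′-bipyridine is neutral; balancing the +3 overall charge requires Rh(III).
Rhodium is a group-9 element; Rh(III) is therefore d⁶.
Counting donor atoms: 3×2,2′-bipyridine (bidentate) → 6 donors. Coordination number = 6.
The spin state decides the count: a 4d ion has a large Δₒ and is invariably low-spin.
An octahedral low-spin d⁶ ion is t₂g⁶e_g⁰, giving 0 unpaired electrons.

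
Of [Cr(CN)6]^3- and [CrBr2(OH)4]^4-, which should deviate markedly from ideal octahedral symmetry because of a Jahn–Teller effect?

[Cr(CN)6]^3-: Each cyanide is −1; balancing the −3 overall charge requires Cr(III). Group 6 minus oxidation state 3 gives a d³ configuration. The d³ configuration leaves the e_g set evenly filled (or empty) — no strong Jahn–Teller driving force.
[CrBr2(OH)4]^4-: Ligand charges: each bromide is −1; each hydroxide is −1. With an overall charge of −4 the chromium centre must be in the +2 oxidation state. Group 6 minus oxidation state 2 gives a d⁴ configuration. Bromide and hydroxide are weak-field ligands for a first-row metal, so the complex is high-spin. The t₂g³e_g¹ (high-spin) configuration has an unevenly filled e_g set; the Jahn–Teller theorem predicts a tetragonal distortion (typically axial elongation) to lift the degeneracy.

[CrBr2(OH)4]^4-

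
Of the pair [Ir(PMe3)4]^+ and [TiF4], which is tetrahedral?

[TiF4]

For [Ir(PMe3)4]^+: Ligand charges: trimethylphosphine is neutral. With an overall charge of +1 the iridium centre must be in the +1 oxidation state. Iridium is a group-9 element; Ir(I) is therefore d⁸. A 5d d⁸ ion has a large crystal-field splitting; square planar leaves the high-energy d_{x²−y²} orbital empty and maximises CFSE. → square planar.
For [TiF4]: Ligand charges: each fluoride is −1. With an overall charge of 0 the titanium centre must be in the +4 oxidation state. Group 4 minus oxidation state 4 gives a d⁰ configuration. A d⁰ ion has no crystal-field stabilisation preference between square planar and tetrahedral, so four ligands adopt the sterically favoured tetrahedral geometry. → tetrahedral.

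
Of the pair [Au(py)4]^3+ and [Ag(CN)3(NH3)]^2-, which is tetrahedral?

[Ag(CN)3(NH3)]^2-

For [Au(py)4]^3+: Summing ligand charges against the +3 overall charge gives an oxidation state of +3 for gold. Group 11 minus oxidation state 3 gives a d⁸ configuration. A 5d d⁸ ion has a large crystal-field splitting; square planar leaves the high-energy d_{x²−y²} orbital empty and maximises CFSE. → square planar.
For [Ag(CN)3(NH3)]^2-: Summing ligand charges against the −2 overall charge gives an oxidation state of +1 for silver. Silver is a group-11 element; Ag(I) is therefore d¹⁰. A d¹⁰ ion has no crystal-field stabilisation preference between square planar and tetrahedral, so four ligands adopt the sterically favoured tetrahedral geometry. → tetrahedral.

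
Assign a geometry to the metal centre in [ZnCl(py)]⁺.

linear

Summing ligand charges against the +1 overall charge gives an oxidation state of +2 for zinc.
Zn sits in group 12, so the d-electron count is 12 − 2 = 10.
Coordination number: 2.
A d¹⁰ ion with only two ligands adopts a linear arrangement (sp hybridisation; no CFSE preference).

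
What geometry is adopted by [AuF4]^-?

Each fluoride is −1; balancing the −1 overall charge requires Au(III).
Gold is a group-11 element; Au(III) is therefore d⁸.
With 4 monodentate ligands the coordination number is 4.
A 5d d⁸ ion has a large crystal-field splitting; square planar leaves the high-energy d_{x²−y²} orbital empty and maximises CFSE.

square planar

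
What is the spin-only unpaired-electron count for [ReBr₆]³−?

Ligand charges: each bromide is −1. With an overall charge of −3 the rhenium centre must be in the +3 oxidation state.
Re sits in group 7, so the d-electron count is 7 − 3 = 4.
The spin state decides the count: a 5d ion has a large Δₒ and is invariably low-spin.
An octahedral low-spin d⁴ ion is t₂g⁴e_g⁰, giving 2 unpaired electrons.

2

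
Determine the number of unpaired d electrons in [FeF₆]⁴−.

Ligand charges: each fluoride is −1. With an overall charge of −4 the iron centre must be in the +2 oxidation state.
Iron is a group-8 element; Fe(II) is therefore d⁶.
The spin state decides the count: Fluoride is a weak-field ligand for a first-row metal, so the complex is high-spin.
An octahedral high-spin d⁶ ion is t₂g⁴e_g², giving 4 unpaired electrons.

4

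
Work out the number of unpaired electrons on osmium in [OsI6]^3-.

1

Summing ligand charges against the −3 overall charge gives an oxidation state of +3 for osmium.
Group 8 minus oxidation state 3 gives a d⁵ configuration.
The spin state decides the count: a 5d ion has a large Δₒ and is invariably low-spin.
An octahedral low-spin d⁵ ion is t₂g⁵e_g⁰, giving 1 unpaired electron.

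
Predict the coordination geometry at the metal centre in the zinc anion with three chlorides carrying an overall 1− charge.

Ligand charges: each chloride is −1. With an overall charge of −1 the zinc centre must be in the +2 oxidation state.
Group 12 minus oxidation state 2 gives a d¹⁰ configuration.
With 3 monodentate ligands the coordination number is 3.
Three ligands around a d¹⁰ centre minimise repulsion in a trigonal-planar arrangement.

trigonal planar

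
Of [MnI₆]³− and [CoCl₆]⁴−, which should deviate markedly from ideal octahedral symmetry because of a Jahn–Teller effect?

[MnI₆]³−: Summing ligand charges against the −3 overall charge gives an oxidation state of +3 for manganese. Manganese is a group-7 element; Mn(III) is therefore d⁴. Iodide is a weak-field ligand for a first-row metal, so the complex is high-spin. The t₂g³e_g¹ (high-spin) configuration has an unevenly filled e_g set; the Jahn–Teller theorem predicts a tetragonal distortion (typically axial elongation) to lift the degeneracy.
[CoCl₆]⁴−: Each chloride is −1; balancing the −4 overall charge requires Co(II). Co sits in group 9, so the d-electron count is 9 − 2 = 7. Chloride is a weak-field ligand for a first-row metal, so the complex is high-spin. The d⁷ configuration leaves the e_g set evenly filled (or empty) — no strong Jahn–Teller driving force.

[MnI₆]³−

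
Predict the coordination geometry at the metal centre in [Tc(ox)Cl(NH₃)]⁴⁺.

tetrahedral

Each oxalate is −2; each chloride is −1; ammonia is neutral; balancing the +4 overall charge requires Tc(VII).
Group 7 minus oxidation state 7 gives a d⁰ configuration.
Counting donor atoms: 1×oxalate (bidentate) → 2 donors; 1×chloride (monodentate) → 1 donor; 1×ammonia (monodentate) → 1 donor. Coordination number = 4.
A d⁰ ion has no crystal-field stabilisation preference between square planar and tetrahedral, so four ligands adopt the sterically favoured tetrahedral geometry.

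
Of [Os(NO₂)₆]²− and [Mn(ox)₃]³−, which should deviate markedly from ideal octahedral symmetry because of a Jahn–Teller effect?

[Os(NO₂)₆]²−: Each nitro (N-bound nitrite) is −1; balancing the −2 overall charge requires Os(IV). Os sits in group 8, so the d-electron count is 8 − 4 = 4. A 5d ion has a large Δₒ and is invariably low-spin. The d⁴ configuration leaves the e_g set evenly filled (or empty) — no strong Jahn–Teller driving force.
[Mn(ox)₃]³−: Ligand charges: each oxalate is −2. With an overall charge of −3 the manganese centre must be in the +3 oxidation state. Mn sits in group 7, so the d-electron count is 7 − 3 = 4. Oxalate is a weak-field ligand for a first-row metal, so the complex is high-spin. The t₂g³e_g¹ (high-spin) configuration has an unevenly filled e_g set; the Jahn–Teller theorem predicts a tetragonal distortion (typically axial elongation) to lift the degeneracy.

[Mn(ox)₃]³−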